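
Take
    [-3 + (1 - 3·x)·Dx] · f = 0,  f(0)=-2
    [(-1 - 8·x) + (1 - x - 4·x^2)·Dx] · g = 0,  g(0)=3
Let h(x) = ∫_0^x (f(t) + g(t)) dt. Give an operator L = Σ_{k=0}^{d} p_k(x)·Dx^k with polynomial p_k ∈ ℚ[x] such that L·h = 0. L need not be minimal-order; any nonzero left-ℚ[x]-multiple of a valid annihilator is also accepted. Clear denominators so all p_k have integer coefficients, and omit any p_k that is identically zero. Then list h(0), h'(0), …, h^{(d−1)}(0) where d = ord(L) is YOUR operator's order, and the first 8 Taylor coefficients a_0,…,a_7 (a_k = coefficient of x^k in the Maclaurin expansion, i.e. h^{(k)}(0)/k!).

L = (6 - 72·x + 144·x^2 - 144·x^3)·Dx + (4 - 84·x^2 + 252·x^3 - 288·x^4)·Dx^2 + (-1 + 8·x - 21·x^2 + 8·x^3 + 54·x^4 - 72·x^5)·Dx^3  (order 3).
h: a_k = 0, 1, -3/2, -1, -27/4, -15, -97/2, -915/7, …
ICs: h(0) = 0, h′(0) = 1, h′′(0) = -3.

f: a_k = -2, -6, -18, -54, -162, -486, -1458, -4374, …
g: a_k = 3, 3, 15, 27, 87, 195, 543, 1323, …
Weyl lclm of L_f,L_g ⇒ L₀ (ord ≤ 2).
Integrate: L := L₀·Dx.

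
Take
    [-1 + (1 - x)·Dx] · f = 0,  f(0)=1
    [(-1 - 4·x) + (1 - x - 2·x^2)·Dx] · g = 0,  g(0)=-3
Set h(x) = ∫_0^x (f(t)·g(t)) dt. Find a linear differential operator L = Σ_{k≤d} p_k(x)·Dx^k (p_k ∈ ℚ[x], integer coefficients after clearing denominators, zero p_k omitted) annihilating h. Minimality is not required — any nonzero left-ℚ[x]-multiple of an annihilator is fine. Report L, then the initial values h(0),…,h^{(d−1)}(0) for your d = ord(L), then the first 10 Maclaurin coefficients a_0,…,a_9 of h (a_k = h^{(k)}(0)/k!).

L = (-2 - 2·x + 6·x^2)·Dx + (1 - 2·x - x^2 + 2·x^3)·Dx^2  (order 2).
h: a_k = 0, -3, -3, -5, -15/2, -63/5, -21, -255/7, -255/4, -341/3, …
ICs: h(0) = 0, h′(0) = -3.

f: a_k = 1, 1, 1, 1, 1, 1, 1, 1, 1, 1, …
g: a_k = -3, -3, -9, -15, -33, -63, -129, -255, -513, -1023, …
f·g: L₀ = L_f ⊗_s L_g, ord ≤ 1·1.
h=∫₀ˣh₀: take L = L₀·Dx.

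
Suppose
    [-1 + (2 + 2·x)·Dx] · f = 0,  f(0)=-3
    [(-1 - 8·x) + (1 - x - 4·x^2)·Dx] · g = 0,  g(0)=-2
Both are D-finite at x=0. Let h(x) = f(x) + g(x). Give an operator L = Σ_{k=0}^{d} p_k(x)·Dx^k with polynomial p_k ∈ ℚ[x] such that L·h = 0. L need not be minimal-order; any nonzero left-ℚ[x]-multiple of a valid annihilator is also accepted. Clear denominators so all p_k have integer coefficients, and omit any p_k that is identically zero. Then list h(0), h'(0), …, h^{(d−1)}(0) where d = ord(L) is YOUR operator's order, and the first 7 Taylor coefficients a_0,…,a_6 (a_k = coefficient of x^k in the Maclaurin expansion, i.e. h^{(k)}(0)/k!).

f: a_k = -3, -3/2, 3/8, -3/16, 15/128, -21/256, 63/1024, …
g: a_k = -2, -2, -10, -18, -58, -130, -362, …
h₀=f+g: left-lcm gives L₀, ord ≤ 2.
L = (21 + 75·x + 228·x^2 + 160·x^3) + (-41 - 174·x - 609·x^2 - 872·x^3 - 400·x^4)·Dx + (2 + 38·x + 30·x^2 - 198·x^3 - 352·x^4 - 160·x^5)·Dx^2  (order 2).
h: a_k = -5, -7/2, -77/8, -291/16, -7409/128, -33301/256, -370625/1024, …
ICs: h(0) = -5, h′(0) = -7/2.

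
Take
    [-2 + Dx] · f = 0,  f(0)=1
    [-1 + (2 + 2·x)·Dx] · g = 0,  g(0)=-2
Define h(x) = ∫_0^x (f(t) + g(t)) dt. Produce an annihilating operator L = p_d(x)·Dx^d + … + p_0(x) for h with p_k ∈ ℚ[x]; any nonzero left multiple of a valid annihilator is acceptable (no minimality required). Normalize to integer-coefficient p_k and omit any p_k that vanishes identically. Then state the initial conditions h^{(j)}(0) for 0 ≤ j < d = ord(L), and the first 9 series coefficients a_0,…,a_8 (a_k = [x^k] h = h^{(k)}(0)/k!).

L = (10 + 8·x)·Dx + (-17 - 32·x - 16·x^2)·Dx^2 + (6 + 14·x + 8·x^2)·Dx^3  (order 3).
h: a_k = 0, -1, 1/2, 3/4, 29/96, 143/960, 407/11520, 2993/161280, -2203/2580480, …
ICs: h(0) = 0, h′(0) = -1, h′′(0) = 1.

f: a_k = 1, 2, 2, 4/3, 2/3, 4/15, 4/45, 8/315, 2/315, …
g: a_k = -2, -1, 1/4, -1/8, 5/64, -7/128, 21/512, -33/1024, 429/16384, …
Weyl lclm of L_f,L_g ⇒ L₀ (ord ≤ 2).
h=∫h₀ ⇒ L = L₀·Dx.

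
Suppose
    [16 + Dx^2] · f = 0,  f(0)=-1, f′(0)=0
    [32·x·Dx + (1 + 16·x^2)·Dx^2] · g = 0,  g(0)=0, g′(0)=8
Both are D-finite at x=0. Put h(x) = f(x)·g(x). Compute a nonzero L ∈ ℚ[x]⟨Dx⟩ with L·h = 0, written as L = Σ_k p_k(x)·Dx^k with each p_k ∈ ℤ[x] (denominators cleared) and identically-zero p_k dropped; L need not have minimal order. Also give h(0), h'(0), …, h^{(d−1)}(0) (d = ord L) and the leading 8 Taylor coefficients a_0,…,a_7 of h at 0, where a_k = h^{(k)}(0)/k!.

f: a_k = -1, 0, 8, 0, -32/3, 0, 256/45, 0, …
g: a_k = 0, 8, 0, -128/3, 0, 2048/5, 0, -32768/7, …
Product ⇒ symmetric product L₀, ord ≤ 4.
L = (1280 + 53248·x^2 + 360448·x^4 + 2097152·x^6 + 8388608·x^8) + (1536·x + 40960·x^3 + 393216·x^5 + 2097152·x^7)·Dx + (96 + 4096·x^2 + 36864·x^4 + 262144·x^6 + 1048576·x^8)·Dx^2 + (96·x + 2560·x^3 + 24576·x^5 + 131072·x^7)·Dx^3 + (1 + 48·x^2 + 896·x^4 + 8192·x^6 + 32768·x^8)·Dx^4  (order 4).
h: a_k = 0, -8, 0, 320/3, 0, -12544/15, 0, 2664448/315, …
ICs: h(0) = 0, h′(0) = -8, h′′(0) = 0, h′′′(0) = 640.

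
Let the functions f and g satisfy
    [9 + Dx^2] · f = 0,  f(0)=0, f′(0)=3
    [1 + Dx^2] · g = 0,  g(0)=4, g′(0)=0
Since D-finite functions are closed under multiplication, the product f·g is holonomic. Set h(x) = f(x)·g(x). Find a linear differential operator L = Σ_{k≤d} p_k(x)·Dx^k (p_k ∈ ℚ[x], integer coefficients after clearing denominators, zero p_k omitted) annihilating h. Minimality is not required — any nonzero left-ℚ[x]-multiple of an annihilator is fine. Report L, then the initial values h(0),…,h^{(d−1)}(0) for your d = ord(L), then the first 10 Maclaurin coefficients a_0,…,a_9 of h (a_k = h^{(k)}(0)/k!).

L = 64 + 20·Dx^2 + Dx^4  (order 4).
h: a_k = 0, 12, 0, -24, 0, 88/5, 0, -688/105, 0, 152/105, …
ICs: h(0) = 0, h′(0) = 12, h′′(0) = 0, h′′′(0) = -144.

f: a_k = 0, 3, 0, -9/2, 0, 81/40, 0, -243/560, 0, 243/4480, …
g: a_k = 4, 0, -2, 0, 1/6, 0, -1/180, 0, 1/10080, 0, …
L₀ := L_f ⊗_s L_g (sym. prod.), ord ≤ 4.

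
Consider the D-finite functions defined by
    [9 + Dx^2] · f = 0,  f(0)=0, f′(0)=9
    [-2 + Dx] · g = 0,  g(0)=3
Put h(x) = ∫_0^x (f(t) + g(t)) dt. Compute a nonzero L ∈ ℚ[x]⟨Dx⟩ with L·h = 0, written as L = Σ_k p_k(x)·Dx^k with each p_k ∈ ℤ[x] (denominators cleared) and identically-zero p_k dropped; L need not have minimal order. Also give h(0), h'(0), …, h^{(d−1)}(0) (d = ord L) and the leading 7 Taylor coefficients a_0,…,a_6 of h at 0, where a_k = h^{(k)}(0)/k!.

f: a_k = 0, 9, 0, -27/2, 0, 243/40, 0, …
g: a_k = 3, 6, 6, 4, 2, 4/5, 4/15, …
L₀ := lclm(L_f,L_g); ord L₀ ≤ 2+1.
h=∫h₀ ⇒ L = L₀·Dx.
L = -18·Dx + 9·Dx^2 - 2·Dx^3 + Dx^4  (order 4).
h: a_k = 0, 3, 15/2, 2, -19/8, 2/5, 55/48, …
ICs: h(0) = 0, h′(0) = 3, h′′(0) = 15, h′′′(0) = 12.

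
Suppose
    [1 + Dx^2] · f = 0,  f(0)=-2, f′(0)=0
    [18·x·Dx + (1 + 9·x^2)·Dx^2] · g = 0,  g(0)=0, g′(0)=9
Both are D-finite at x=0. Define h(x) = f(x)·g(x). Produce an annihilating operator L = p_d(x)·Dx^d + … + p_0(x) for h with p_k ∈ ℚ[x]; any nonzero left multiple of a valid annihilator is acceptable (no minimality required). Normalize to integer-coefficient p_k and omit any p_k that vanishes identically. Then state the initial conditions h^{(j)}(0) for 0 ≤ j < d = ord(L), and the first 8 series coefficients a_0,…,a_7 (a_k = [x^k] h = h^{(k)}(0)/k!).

L = (370 + 9594·x^2 + 4131·x^4 + 2916·x^6 + 6561·x^8) + (684·x + 6804·x^3 + 8748·x^5 + 26244·x^7)·Dx + (380 + 9792·x^2 + 5346·x^4 + 5832·x^6 + 13122·x^8)·Dx^2 + (684·x + 6804·x^3 + 8748·x^5 + 26244·x^7)·Dx^3 + (10 + 198·x^2 + 1215·x^4 + 2916·x^6 + 6561·x^8)·Dx^4  (order 4).
h: a_k = 0, -18, 0, 63, 0, -6387/20, 0, 566341/280, …
ICs: h(0) = 0, h′(0) = -18, h′′(0) = 0, h′′′(0) = 378.

f: a_k = -2, 0, 1, 0, -1/12, 0, 1/360, 0, …
g: a_k = 0, 9, 0, -27, 0, 729/5, 0, -6561/7, …
h₀=f·g: eliminate ⇒ L₀, order ≤ 2·2.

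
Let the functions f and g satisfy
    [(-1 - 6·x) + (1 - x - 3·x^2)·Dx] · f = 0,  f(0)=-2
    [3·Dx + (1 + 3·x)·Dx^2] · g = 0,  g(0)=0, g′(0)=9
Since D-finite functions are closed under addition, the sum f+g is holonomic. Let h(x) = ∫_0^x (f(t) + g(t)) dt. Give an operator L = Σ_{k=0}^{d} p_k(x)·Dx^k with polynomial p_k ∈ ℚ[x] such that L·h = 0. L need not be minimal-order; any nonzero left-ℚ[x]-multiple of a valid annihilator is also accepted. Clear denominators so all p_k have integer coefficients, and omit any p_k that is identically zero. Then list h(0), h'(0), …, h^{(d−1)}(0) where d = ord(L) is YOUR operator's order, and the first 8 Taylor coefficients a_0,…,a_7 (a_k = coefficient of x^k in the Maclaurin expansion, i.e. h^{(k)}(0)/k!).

L = (270 + 1422·x + 3780·x^2 + 2916·x^3 + 2916·x^4)·Dx^2 + (24 + 468·x + 2736·x^2 + 5616·x^3 + 5994·x^4 + 4860·x^5)·Dx^3 + (-11 - 79·x - 129·x^2 + 171·x^3 + 783·x^4 + 1377·x^5 + 972·x^6)·Dx^4  (order 4).
h: a_k = 0, -2, 7/2, -43/6, 13/4, -79/4, 329/30, -1117/14, …
ICs: h(0) = 0, h′(0) = -2, h′′(0) = 7, h′′′(0) = -43.

f: a_k = -2, -2, -8, -14, -38, -80, -194, -434, …
g: a_k = 0, 9, -27/2, 27, -243/4, 729/5, -729/2, 6561/7, …
h₀=f+g: left-lcm gives L₀, ord ≤ 3.
h=∫h₀ ⇒ L = L₀·Dx.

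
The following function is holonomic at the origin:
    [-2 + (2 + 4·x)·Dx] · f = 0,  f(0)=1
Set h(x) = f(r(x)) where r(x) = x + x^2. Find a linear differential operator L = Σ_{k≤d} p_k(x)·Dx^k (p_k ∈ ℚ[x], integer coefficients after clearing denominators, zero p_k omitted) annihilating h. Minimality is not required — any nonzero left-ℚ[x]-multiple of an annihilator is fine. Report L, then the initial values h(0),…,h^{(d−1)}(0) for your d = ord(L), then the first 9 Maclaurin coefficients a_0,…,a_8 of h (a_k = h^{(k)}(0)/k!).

f: a_k = 1, 1, -1/2, 1/2, -5/8, 7/8, -21/16, 33/16, -429/128, …
Substitute x→r, Dx→(1/r')Dx; clear ⇒ L₀.
L = (-1 - 2·x) + (1 + 2·x + 2·x^2)·Dx  (order 1).
h: a_k = 1, 1, 1/2, -1/2, 3/8, -1/8, -3/16, 7/16, -61/128, …
ICs: h(0) = 1.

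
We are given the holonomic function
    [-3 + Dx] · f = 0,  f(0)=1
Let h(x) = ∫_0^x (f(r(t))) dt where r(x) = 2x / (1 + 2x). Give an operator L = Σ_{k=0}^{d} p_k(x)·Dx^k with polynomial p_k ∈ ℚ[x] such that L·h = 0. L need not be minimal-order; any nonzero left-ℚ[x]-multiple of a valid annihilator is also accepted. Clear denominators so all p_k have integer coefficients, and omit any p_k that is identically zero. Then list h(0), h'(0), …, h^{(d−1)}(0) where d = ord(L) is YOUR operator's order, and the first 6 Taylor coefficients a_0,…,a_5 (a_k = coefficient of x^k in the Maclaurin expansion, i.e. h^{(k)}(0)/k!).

f: a_k = 1, 3, 9/2, 9/2, 27/8, 81/40, …
h₀=f(r): pull back L_f along r ⇒ L₀.
h=∫h₀ ⇒ L = L₀·Dx.
L = -6·Dx + (1 + 4·x + 4·x^2)·Dx^2  (order 2).
h: a_k = 0, 1, 3, 2, -3, 6/5, …
ICs: h(0) = 0, h′(0) = 1.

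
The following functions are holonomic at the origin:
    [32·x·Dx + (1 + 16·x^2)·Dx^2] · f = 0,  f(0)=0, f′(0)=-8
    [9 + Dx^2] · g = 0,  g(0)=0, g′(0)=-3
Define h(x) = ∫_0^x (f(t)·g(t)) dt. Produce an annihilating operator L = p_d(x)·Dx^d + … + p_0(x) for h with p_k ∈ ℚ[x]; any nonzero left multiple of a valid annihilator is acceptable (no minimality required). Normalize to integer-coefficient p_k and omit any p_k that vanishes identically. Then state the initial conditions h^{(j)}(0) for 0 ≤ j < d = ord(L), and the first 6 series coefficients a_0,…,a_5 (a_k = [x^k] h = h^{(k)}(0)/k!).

f: a_k = 0, -8, 0, 128/3, 0, -2048/5, …
g: a_k = 0, -3, 0, 9/2, 0, -81/40, …
Product ⇒ symmetric product L₀, ord ≤ 4.
h=∫h₀ ⇒ L = L₀·Dx.
L = (16425 + 696384·x^2 + 2778624·x^4 + 11943936·x^6 + 47775744·x^8)·Dx + (23616·x + 543744·x^3 + 3981312·x^5 + 21233664·x^7)·Dx^2 + (2050 + 87168·x^2 + 470016·x^4 + 2654208·x^6 + 10616832·x^8)·Dx^3 + (2624·x + 60416·x^3 + 442368·x^5 + 2359296·x^7)·Dx^4 + (25 + 1088·x^2 + 17920·x^4 + 147456·x^6 + 589824·x^8)·Dx^5  (order 5).
h: a_k = 0, 0, 0, 8, 0, -164/5, …
ICs: h(0) = 0, h′(0) = 0, h′′(0) = 0, h′′′(0) = 48, h′′′′(0) = 0.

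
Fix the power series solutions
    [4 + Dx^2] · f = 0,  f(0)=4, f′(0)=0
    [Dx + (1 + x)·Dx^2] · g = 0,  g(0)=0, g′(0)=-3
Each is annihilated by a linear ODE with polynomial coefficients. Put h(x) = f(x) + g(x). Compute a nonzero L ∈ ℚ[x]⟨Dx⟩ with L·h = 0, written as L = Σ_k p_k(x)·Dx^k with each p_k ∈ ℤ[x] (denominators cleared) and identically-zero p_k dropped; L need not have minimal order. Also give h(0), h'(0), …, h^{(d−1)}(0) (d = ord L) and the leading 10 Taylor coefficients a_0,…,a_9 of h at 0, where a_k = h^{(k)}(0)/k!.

f: a_k = 4, 0, -8, 0, 8/3, 0, -16/45, 0, 8/315, 0, …
g: a_k = 0, -3, 3/2, -1, 3/4, -3/5, 1/2, -3/7, 3/8, -1/3, …
L₀ := lclm(L_f,L_g); ord L₀ ≤ 2+2.
L = (20 + 16·x + 8·x^2)·Dx + (12 + 28·x + 24·x^2 + 8·x^3)·Dx^2 + (5 + 4·x + 2·x^2)·Dx^3 + (3 + 7·x + 6·x^2 + 2·x^3)·Dx^4  (order 4).
h: a_k = 4, -3, -13/2, -1, 41/12, -3/5, 13/90, -3/7, 1009/2520, -1/3, …
ICs: h(0) = 4, h′(0) = -3, h′′(0) = -13, h′′′(0) = -6.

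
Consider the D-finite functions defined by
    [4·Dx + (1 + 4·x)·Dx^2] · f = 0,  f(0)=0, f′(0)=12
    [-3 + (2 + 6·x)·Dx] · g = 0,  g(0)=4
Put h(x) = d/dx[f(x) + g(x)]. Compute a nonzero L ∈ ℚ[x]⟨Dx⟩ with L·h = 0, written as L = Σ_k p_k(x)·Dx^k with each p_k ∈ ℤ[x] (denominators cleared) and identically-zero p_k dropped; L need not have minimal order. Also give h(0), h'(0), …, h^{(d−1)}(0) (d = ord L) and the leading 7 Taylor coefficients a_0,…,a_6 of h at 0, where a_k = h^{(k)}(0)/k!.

L = (84 + 144·x) + (101 + 552·x + 720·x^2)·Dx + (10 + 94·x + 288·x^2 + 288·x^3)·Dx^2  (order 2).
h: a_k = 18, -57, 849/4, -6549/8, 205113/64, -1618791/128, 25671021/512, …
ICs: h(0) = 18, h′(0) = -57.

f: a_k = 0, 12, -24, 64, -192, 3072/5, -2048, …
g: a_k = 4, 6, -9/2, 27/4, -405/32, 1701/64, -15309/256, …
h₀=f+g: left-lcm gives L₀, ord ≤ 3.
Derive L from L₀ (diff closure).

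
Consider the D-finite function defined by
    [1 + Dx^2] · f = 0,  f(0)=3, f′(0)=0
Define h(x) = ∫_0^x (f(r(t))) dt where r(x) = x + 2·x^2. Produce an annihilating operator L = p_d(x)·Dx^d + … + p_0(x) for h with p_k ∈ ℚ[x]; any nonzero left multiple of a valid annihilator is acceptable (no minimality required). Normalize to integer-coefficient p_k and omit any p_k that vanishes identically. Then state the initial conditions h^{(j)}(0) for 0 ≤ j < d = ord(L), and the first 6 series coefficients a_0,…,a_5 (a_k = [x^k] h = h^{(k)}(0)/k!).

L = (1 + 12·x + 48·x^2 + 64·x^3)·Dx - 4·Dx^2 + (1 + 4·x)·Dx^3  (order 3).
h: a_k = 0, 3, 0, -1/2, -3/2, -47/40, …
ICs: h(0) = 0, h′(0) = 3, h′′(0) = 0.

f: a_k = 3, 0, -3/2, 0, 1/8, 0, …
Change of var in L_f (x↦r) gives L₀.
Integrate: L := L₀·Dx.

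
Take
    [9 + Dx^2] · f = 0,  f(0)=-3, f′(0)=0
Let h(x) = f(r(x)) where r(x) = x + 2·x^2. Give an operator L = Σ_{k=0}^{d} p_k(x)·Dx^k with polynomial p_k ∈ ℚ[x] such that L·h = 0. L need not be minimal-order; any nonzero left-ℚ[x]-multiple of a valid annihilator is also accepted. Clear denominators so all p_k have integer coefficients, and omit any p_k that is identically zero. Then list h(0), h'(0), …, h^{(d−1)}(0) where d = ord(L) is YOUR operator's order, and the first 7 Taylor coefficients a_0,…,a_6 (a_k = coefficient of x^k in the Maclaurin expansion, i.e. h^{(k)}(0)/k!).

L = (9 + 108·x + 432·x^2 + 576·x^3) - 4·Dx + (1 + 4·x)·Dx^2  (order 2).
h: a_k = -3, 0, 27/2, 54, 351/8, -81, -19197/80, …
ICs: h(0) = -3, h′(0) = 0.

f: a_k = -3, 0, 27/2, 0, -81/8, 0, 243/80, …
Change of var in L_f (x↦r) gives L₀.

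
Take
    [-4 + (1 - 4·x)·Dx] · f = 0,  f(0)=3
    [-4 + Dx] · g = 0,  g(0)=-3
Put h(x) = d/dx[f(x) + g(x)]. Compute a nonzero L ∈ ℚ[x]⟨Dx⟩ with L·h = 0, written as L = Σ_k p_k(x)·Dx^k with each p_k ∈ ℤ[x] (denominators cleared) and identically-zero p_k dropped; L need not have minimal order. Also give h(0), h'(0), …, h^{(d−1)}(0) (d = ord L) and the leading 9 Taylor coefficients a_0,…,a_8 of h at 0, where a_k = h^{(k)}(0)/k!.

L = (64 + 128·x) + (-20 - 32·x + 64·x^2)·Dx + (1 - 16·x^2)·Dx^2  (order 2).
h: a_k = 0, 48, 480, 2944, 15232, 368128/5, 5159936/15, 165146624/105, 743176192/105, …
ICs: h(0) = 0, h′(0) = 48.

f: a_k = 3, 12, 48, 192, 768, 3072, 12288, 49152, 196608, …
g: a_k = -3, -12, -24, -32, -32, -128/5, -256/15, -1024/105, -512/105, …
h₀=f+g: left-lcm gives L₀, ord ≤ 2.
Differentiate: ansatz ord ≤ ord L₀ ⇒ L.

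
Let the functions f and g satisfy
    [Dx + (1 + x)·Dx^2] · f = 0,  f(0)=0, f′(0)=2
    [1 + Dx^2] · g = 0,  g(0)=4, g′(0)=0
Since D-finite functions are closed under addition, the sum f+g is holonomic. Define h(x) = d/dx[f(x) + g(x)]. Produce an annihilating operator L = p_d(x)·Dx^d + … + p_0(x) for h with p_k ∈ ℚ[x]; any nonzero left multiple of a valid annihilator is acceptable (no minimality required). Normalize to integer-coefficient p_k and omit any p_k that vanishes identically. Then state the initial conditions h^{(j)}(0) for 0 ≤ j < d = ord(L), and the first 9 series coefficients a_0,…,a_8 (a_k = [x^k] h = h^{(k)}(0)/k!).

f: a_k = 0, 2, -1, 2/3, -1/2, 2/5, -1/3, 2/7, -1/4, …
g: a_k = 4, 0, -2, 0, 1/6, 0, -1/180, 0, 1/10080, …
h₀=f+g: left-lcm gives L₀, ord ≤ 4.
h=h₀': d/dx-closure on L₀ ⇒ L.
L = (7 + 2·x + x^2) + (3 + 5·x + 3·x^2 + x^3)·Dx + (7 + 2·x + x^2)·Dx^2 + (3 + 5·x + 3·x^2 + x^3)·Dx^3  (order 3).
h: a_k = 2, -6, 2, -4/3, 2, -61/30, 2, -2519/1260, 2, …
ICs: h(0) = 2, h′(0) = -6, h′′(0) = 4.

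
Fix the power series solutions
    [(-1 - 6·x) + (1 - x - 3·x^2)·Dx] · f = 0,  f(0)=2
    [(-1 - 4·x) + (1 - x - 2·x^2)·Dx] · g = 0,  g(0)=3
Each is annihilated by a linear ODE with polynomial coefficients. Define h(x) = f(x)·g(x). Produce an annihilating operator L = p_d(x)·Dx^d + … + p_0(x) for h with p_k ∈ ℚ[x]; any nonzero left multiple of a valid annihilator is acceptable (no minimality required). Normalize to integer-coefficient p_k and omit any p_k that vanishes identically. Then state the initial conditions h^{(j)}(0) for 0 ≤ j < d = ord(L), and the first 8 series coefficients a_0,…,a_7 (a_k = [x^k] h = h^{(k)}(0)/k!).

L = (-2 - 8·x + 15·x^2 + 24·x^3) + (1 - 2·x - 4·x^2 + 5·x^3 + 6·x^4)·Dx  (order 1).
h: a_k = 6, 12, 48, 114, 324, 792, 2022, 4908, …
ICs: h(0) = 6.

f: a_k = 2, 2, 8, 14, 38, 80, 194, 434, …
g: a_k = 3, 3, 9, 15, 33, 63, 129, 255, …
Product ⇒ symmetric product L₀, ord ≤ 1.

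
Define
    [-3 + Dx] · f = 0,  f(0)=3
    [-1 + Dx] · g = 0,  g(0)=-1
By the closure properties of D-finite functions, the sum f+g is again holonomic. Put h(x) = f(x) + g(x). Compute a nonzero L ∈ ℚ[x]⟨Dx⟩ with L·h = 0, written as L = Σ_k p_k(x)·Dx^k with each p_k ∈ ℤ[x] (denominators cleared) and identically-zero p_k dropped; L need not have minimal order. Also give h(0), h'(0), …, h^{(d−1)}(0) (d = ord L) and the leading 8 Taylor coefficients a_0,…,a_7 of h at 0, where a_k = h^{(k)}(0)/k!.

L = 3 - 4·Dx + Dx^2  (order 2).
h: a_k = 2, 8, 13, 40/3, 121/12, 91/15, 1093/360, 82/63, …
ICs: h(0) = 2, h′(0) = 8.

f: a_k = 3, 9, 27/2, 27/2, 81/8, 243/40, 243/80, 729/560, …
g: a_k = -1, -1, -1/2, -1/6, -1/24, -1/120, -1/720, -1/5040, …
Weyl lclm of L_f,L_g ⇒ L₀ (ord ≤ 2).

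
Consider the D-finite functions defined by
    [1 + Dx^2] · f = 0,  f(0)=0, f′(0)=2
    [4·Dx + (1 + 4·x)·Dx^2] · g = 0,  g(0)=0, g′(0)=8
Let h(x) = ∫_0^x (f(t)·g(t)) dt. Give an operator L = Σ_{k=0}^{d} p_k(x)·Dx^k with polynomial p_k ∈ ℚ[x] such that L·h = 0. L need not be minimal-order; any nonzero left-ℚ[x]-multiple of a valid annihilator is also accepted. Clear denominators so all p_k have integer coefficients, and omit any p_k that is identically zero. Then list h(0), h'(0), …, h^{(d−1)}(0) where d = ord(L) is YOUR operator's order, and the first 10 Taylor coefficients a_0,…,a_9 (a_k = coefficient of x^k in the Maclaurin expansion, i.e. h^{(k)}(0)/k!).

f: a_k = 0, 2, 0, -1/3, 0, 1/60, 0, -1/2520, 0, 1/181440, …
g: a_k = 0, 8, -16, 128/3, -128, 2048/5, -4096/3, 32768/7, -16384, 524288/9, …
L₀ := L_f ⊗_s L_g (sym. prod.), ord ≤ 4.
h=∫₀ˣh₀: take L = L₀·Dx.
L = (-147 - 144·x - 224·x^2 + 256·x^3 + 256·x^4)·Dx + (-56 - 160·x + 384·x^2 + 512·x^3)·Dx^2 + (-150 - 160·x - 192·x^2 + 512·x^3 + 512·x^4)·Dx^3 + (-56 - 160·x + 384·x^2 + 512·x^3)·Dx^4 + (-3 - 16·x + 32·x^2 + 256·x^3 + 256·x^4)·Dx^5  (order 5).
h: a_k = 0, 0, 0, 16/3, -8, 248/15, -376/9, 7246/63, -10081/30, 581267/567, …
ICs: h(0) = 0, h′(0) = 0, h′′(0) = 0, h′′′(0) = 32, h′′′′(0) = -192.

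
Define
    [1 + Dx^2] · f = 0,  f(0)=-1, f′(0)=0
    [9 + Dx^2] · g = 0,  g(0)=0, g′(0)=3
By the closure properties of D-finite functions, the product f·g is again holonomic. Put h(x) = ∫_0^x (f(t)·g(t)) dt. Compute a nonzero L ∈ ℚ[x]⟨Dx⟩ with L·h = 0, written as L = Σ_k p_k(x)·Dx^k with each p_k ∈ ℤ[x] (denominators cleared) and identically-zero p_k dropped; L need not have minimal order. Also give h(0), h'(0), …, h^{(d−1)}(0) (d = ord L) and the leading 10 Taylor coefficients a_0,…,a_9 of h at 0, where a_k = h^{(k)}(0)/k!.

L = 64·Dx + 20·Dx^3 + Dx^5  (order 5).
h: a_k = 0, 0, -3/2, 0, 3/2, 0, -11/15, 0, 43/210, 0, …
ICs: h(0) = 0, h′(0) = 0, h′′(0) = -3, h′′′(0) = 0, h′′′′(0) = 36.

f: a_k = -1, 0, 1/2, 0, -1/24, 0, 1/720, 0, -1/40320, 0, …
g: a_k = 0, 3, 0, -9/2, 0, 81/40, 0, -243/560, 0, 243/4480, …
Sym-product of L_f,L_g gives L₀ (≤ ord 4).
h=∫h₀ ⇒ L = L₀·Dx.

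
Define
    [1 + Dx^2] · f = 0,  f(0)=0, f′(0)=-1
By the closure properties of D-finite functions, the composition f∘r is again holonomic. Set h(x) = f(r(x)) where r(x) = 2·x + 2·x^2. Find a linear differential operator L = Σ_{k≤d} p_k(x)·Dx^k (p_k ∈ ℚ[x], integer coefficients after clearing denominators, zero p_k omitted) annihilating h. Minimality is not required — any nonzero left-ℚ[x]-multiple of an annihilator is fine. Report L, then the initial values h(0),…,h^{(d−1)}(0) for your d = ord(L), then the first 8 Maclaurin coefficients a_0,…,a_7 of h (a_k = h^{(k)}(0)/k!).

f: a_k = 0, -1, 0, 1/6, 0, -1/120, 0, 1/5040, …
Change of var in L_f (x↦r) gives L₀.
L = (4 + 24·x + 48·x^2 + 32·x^3) - 2·Dx + (1 + 2·x)·Dx^2  (order 2).
h: a_k = 0, -2, -2, 4/3, 4, 56/15, 0, -832/315, …
ICs: h(0) = 0, h′(0) = -2.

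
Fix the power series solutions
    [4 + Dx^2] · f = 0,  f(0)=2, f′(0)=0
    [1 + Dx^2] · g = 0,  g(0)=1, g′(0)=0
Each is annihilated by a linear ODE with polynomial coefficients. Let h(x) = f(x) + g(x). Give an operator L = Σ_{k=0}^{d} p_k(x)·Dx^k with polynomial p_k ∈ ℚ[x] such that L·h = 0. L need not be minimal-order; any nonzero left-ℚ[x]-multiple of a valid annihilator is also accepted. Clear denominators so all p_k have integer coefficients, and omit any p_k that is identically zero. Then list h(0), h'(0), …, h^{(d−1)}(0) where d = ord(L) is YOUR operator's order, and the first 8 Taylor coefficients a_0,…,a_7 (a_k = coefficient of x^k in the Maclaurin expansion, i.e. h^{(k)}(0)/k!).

L = 4 + 5·Dx^2 + Dx^4  (order 4).
h: a_k = 3, 0, -9/2, 0, 11/8, 0, -43/240, 0, …
ICs: h(0) = 3, h′(0) = 0, h′′(0) = -9, h′′′(0) = 0.

f: a_k = 2, 0, -4, 0, 4/3, 0, -8/45, 0, …
g: a_k = 1, 0, -1/2, 0, 1/24, 0, -1/720, 0, …
Sum ⇒ L₀ = lclm(L_f,L_g) in ℚ(x)⟨Dx⟩.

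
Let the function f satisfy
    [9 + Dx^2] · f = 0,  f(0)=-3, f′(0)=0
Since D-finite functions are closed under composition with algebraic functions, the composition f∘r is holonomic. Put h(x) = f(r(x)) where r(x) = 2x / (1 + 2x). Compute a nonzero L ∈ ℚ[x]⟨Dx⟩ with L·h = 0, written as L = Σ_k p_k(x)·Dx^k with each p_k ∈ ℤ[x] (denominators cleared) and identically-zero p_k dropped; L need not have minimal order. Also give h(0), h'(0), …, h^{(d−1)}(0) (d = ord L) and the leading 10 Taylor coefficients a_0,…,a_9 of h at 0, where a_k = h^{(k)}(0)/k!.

L = 36 + (4 + 24·x + 48·x^2 + 32·x^3)·Dx + (1 + 8·x + 24·x^2 + 32·x^3 + 16·x^4)·Dx^2  (order 2).
h: a_k = -3, 0, 54, -216, 486, -432, -9828/5, 66096/5, -1761318/35, 5247072/35, …
ICs: h(0) = -3, h′(0) = 0.

f: a_k = -3, 0, 27/2, 0, -81/8, 0, 243/80, 0, -2187/4480, 0, …
Change of var in L_f (x↦r) gives L₀.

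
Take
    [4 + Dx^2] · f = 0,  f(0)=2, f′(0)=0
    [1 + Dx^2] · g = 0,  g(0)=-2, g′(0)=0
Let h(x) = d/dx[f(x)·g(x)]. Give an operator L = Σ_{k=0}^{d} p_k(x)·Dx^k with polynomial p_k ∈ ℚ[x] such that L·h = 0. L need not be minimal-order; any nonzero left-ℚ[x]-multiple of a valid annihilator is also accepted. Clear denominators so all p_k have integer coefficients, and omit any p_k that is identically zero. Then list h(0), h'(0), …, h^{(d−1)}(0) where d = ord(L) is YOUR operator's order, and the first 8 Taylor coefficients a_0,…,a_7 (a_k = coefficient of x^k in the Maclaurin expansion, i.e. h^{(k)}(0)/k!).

f: a_k = 2, 0, -4, 0, 4/3, 0, -8/45, 0, …
g: a_k = -2, 0, 1, 0, -1/12, 0, 1/360, 0, …
Sym-product of L_f,L_g gives L₀ (≤ ord 4).
Derive L from L₀ (diff closure).
L = 9 + 10·Dx^2 + Dx^4  (order 4).
h: a_k = 0, 20, 0, -82/3, 0, 73/6, 0, -3281/1260, …
ICs: h(0) = 0, h′(0) = 20, h′′(0) = 0, h′′′(0) = -164.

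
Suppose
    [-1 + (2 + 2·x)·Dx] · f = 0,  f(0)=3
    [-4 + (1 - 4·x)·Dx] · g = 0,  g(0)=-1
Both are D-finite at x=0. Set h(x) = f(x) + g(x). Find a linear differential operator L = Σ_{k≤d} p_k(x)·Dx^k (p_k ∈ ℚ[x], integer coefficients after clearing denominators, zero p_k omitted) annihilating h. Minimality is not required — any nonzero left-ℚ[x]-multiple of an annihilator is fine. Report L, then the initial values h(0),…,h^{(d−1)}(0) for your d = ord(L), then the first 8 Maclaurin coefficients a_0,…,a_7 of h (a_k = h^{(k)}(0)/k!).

L = (68 + 48·x) + (-129 - 248·x - 144·x^2)·Dx + (14 - 18·x - 128·x^2 - 96·x^3)·Dx^2  (order 2).
h: a_k = 2, -5/2, -131/8, -1021/16, -32783/128, -262123/256, -4194367/1024, -33554333/2048, …
ICs: h(0) = 2, h′(0) = -5/2.

f: a_k = 3, 3/2, -3/8, 3/16, -15/128, 21/256, -63/1024, 99/2048, …
g: a_k = -1, -4, -16, -64, -256, -1024, -4096, -16384, …
f+g: L₀ = lclm(L_f,L_g), ord ≤ 1+1.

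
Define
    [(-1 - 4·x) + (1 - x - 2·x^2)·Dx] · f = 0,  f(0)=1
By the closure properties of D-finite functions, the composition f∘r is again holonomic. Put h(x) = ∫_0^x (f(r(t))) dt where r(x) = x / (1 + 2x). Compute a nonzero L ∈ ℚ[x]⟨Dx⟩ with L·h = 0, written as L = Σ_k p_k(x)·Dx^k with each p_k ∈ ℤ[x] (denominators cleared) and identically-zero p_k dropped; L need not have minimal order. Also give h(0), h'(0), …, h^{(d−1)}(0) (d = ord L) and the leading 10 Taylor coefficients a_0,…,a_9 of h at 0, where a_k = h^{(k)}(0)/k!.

L = (-1 - 6·x)·Dx + (1 + 5·x + 6·x^2)·Dx^2  (order 2).
h: a_k = 0, 1, 1/2, 1/3, -3/4, 9/5, -9/2, 81/7, -243/8, 81, …
ICs: h(0) = 0, h′(0) = 1.

f: a_k = 1, 1, 3, 5, 11, 21, 43, 85, 171, 341, …
Substitute x→r, Dx→(1/r')Dx; clear ⇒ L₀.
h=∫₀ˣh₀: take L = L₀·Dx.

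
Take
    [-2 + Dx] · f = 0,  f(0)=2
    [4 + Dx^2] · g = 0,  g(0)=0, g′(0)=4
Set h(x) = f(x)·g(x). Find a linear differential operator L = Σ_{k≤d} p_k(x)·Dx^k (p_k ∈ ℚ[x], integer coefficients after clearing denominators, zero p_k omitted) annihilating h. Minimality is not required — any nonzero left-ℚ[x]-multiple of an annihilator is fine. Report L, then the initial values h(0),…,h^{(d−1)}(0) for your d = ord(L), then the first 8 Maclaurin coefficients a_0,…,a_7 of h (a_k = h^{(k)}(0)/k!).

f: a_k = 2, 4, 4, 8/3, 4/3, 8/15, 8/45, 16/315, …
g: a_k = 0, 4, 0, -8/3, 0, 8/15, 0, -16/315, …
Sym-product of L_f,L_g gives L₀ (≤ ord 2).
L = 8 - 4·Dx + Dx^2  (order 2).
h: a_k = 0, 8, 16, 32/3, 0, -64/15, -128/45, -256/315, …
ICs: h(0) = 0, h′(0) = 8.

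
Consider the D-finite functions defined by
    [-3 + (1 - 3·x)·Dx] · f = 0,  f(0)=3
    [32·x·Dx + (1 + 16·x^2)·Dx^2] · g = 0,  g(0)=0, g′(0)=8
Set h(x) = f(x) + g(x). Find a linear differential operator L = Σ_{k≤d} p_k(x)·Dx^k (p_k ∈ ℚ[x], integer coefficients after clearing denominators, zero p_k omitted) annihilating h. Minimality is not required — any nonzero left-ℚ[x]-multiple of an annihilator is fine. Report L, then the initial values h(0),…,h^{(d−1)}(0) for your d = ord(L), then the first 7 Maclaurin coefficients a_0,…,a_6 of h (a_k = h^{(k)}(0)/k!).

f: a_k = 3, 9, 27, 81, 243, 729, 2187, …
g: a_k = 0, 8, 0, -128/3, 0, 2048/5, 0, …
f+g: L₀ = lclm(L_f,L_g), ord ≤ 1+2.
L = (-96 + 1152·x + 4608·x^2)·Dx + (43 - 96·x + 240·x^2 + 4608·x^3)·Dx^2 + (-3 - 7·x - 112·x^3 + 768·x^4)·Dx^3  (order 3).
h: a_k = 3, 17, 27, 115/3, 243, 5693/5, 2187, …
ICs: h(0) = 3, h′(0) = 17, h′′(0) = 54.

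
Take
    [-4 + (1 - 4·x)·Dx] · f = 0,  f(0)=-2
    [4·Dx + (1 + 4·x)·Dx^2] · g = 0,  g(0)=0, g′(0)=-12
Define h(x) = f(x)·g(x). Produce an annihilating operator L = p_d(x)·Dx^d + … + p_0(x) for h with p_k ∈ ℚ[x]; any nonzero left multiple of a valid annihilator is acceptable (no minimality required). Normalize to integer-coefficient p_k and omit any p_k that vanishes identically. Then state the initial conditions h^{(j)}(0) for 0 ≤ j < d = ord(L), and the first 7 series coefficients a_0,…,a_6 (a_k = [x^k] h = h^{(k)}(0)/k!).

f: a_k = -2, -8, -32, -128, -512, -2048, -8192, …
g: a_k = 0, -12, 24, -64, 192, -3072/5, 2048, …
h₀=f·g: eliminate ⇒ L₀, order ≤ 1·2.
L = 16 + (4 + 48·x)·Dx + (-1 + 16·x^2)·Dx^2  (order 2).
h: a_k = 0, 24, 48, 320, 896, 24064/5, 75776/5, …
ICs: h(0) = 0, h′(0) = 24.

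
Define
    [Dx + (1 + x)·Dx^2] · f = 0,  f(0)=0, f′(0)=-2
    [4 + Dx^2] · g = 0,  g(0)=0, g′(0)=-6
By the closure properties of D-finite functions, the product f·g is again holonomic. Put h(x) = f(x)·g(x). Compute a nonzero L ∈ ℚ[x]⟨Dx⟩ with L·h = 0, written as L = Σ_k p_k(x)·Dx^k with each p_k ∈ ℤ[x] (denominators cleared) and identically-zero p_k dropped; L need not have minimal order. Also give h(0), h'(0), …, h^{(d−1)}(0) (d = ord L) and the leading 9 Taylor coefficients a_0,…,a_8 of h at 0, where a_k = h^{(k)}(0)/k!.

f: a_k = 0, -2, 1, -2/3, 1/2, -2/5, 1/3, -2/7, 1/4, …
g: a_k = 0, -6, 0, 4, 0, -4/5, 0, 8/105, 0, …
h₀=f·g: eliminate ⇒ L₀, order ≤ 2·2.
L = (168 + 864·x + 1456·x^2 + 1024·x^3 + 256·x^4) + (112 + 368·x + 384·x^2 + 128·x^3)·Dx + (102 + 464·x + 744·x^2 + 512·x^3 + 128·x^4)·Dx^2 + (28 + 92·x + 96·x^2 + 32·x^3)·Dx^3 + (15 + 62·x + 95·x^2 + 64·x^3 + 16·x^4)·Dx^4  (order 4).
h: a_k = 0, 0, 12, -6, -4, 1, 4/3, -4/5, 52/105, …
ICs: h(0) = 0, h′(0) = 0, h′′(0) = 24, h′′′(0) = -36.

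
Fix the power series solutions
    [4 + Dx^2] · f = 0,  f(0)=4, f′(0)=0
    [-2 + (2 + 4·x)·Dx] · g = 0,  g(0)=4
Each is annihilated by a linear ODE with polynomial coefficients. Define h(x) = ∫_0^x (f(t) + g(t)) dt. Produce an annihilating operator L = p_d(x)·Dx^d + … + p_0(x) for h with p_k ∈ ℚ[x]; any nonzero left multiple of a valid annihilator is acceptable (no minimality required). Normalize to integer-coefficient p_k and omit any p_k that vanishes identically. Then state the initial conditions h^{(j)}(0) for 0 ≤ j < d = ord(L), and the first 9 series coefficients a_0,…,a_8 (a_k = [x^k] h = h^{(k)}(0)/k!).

L = (-28 - 64·x - 64·x^2)·Dx + (12 + 88·x + 192·x^2 + 128·x^3)·Dx^2 + (-7 - 16·x - 16·x^2)·Dx^3 + (3 + 22·x + 48·x^2 + 32·x^3)·Dx^4  (order 4).
h: a_k = 0, 8, 2, -10/3, 1/2, 1/30, 7/12, -1009/1260, 33/32, …
ICs: h(0) = 0, h′(0) = 8, h′′(0) = 4, h′′′(0) = -20.

f: a_k = 4, 0, -8, 0, 8/3, 0, -16/45, 0, 8/315, …
g: a_k = 4, 4, -2, 2, -5/2, 7/2, -21/4, 33/4, -429/32, …
L₀ := lclm(L_f,L_g); ord L₀ ≤ 2+1.
∫: right-multiply L₀ by Dx.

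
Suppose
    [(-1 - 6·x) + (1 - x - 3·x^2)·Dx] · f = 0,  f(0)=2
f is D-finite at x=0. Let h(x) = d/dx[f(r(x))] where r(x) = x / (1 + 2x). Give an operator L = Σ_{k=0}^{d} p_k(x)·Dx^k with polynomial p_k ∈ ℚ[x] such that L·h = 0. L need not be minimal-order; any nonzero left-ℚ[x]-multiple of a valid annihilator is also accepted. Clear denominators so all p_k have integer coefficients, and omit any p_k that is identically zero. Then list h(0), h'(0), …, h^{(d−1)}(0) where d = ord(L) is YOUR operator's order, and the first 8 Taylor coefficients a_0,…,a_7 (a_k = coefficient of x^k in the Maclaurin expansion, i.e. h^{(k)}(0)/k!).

L = (4 + 6·x + 30·x^2 + 32·x^3) + (-1 - 13·x - 45·x^2 - 38·x^3 + 16·x^4)·Dx  (order 1).
h: a_k = 2, 8, -30, 136, -560, 2220, -8554, 32288, …
ICs: h(0) = 2.

f: a_k = 2, 2, 8, 14, 38, 80, 194, 434, …
f∘r: x↦r, Dx↦Dx/r' in L_f ⇒ L₀.
Differentiate: ansatz ord ≤ ord L₀ ⇒ L.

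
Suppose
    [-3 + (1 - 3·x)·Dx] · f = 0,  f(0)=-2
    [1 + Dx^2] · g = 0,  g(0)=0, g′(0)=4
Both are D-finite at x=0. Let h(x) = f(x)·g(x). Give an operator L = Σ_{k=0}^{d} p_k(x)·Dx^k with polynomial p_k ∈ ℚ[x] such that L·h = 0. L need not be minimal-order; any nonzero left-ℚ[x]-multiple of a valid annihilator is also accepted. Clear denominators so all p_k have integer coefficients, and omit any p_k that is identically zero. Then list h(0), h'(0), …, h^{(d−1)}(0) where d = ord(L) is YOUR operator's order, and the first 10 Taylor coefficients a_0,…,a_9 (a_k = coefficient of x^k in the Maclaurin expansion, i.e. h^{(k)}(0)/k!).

f: a_k = -2, -6, -18, -54, -162, -486, -1458, -4374, -13122, -39366, …
g: a_k = 0, 4, 0, -2/3, 0, 1/30, 0, -1/1260, 0, 1/90720, …
f·g: L₀ = L_f ⊗_s L_g, ord ≤ 1·2.
L = (-1 + 3·x) + 6·Dx + (-1 + 3·x)·Dx^2  (order 2).
h: a_k = 0, -8, -24, -212/3, -212, -9541/15, -9541/5, -3606497/630, -3606497/210, -2337010057/45360, …
ICs: h(0) = 0, h′(0) = -8.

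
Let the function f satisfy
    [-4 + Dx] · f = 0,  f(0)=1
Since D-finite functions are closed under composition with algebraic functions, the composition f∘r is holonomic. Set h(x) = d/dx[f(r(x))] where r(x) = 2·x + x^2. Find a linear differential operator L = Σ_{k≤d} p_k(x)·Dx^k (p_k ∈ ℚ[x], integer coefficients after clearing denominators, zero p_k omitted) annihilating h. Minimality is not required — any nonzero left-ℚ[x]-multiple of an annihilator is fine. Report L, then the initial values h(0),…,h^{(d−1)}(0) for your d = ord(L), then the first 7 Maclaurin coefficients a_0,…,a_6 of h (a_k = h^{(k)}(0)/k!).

f: a_k = 1, 4, 8, 32/3, 32/3, 128/15, 256/45, …
h₀=f(r): pull back L_f along r ⇒ L₀.
h₀' ⇒ L via d/dx closure of L₀.
L = (9 + 16·x + 8·x^2) + (-1 - x)·Dx  (order 1).
h: a_k = 8, 72, 352, 3680/3, 3392, 118208/15, 717056/45, …
ICs: h(0) = 8.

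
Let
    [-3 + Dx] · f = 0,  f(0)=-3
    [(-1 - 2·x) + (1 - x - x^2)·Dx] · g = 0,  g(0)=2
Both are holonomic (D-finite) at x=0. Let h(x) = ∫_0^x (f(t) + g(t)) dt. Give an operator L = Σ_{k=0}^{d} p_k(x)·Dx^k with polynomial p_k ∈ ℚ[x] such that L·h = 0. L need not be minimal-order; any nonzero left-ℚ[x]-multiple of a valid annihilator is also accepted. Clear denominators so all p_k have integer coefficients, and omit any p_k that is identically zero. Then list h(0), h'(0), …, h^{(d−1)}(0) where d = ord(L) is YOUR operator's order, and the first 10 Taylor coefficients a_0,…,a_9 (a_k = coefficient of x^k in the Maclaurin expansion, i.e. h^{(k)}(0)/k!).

f: a_k = -3, -9, -27/2, -27/2, -81/8, -243/40, -243/80, -729/560, -2187/4480, -729/4480, …
g: a_k = 2, 2, 4, 6, 10, 16, 26, 42, 68, 110, …
Weyl lclm of L_f,L_g ⇒ L₀ (ord ≤ 2).
h=∫₀ˣh₀: take L = L₀·Dx.
L = (3 + 9·x + 45·x^2 + 18·x^3)·Dx + (5 - 24·x - 15·x^2 + 18·x^3 + 9·x^4)·Dx^2 + (-2 + 7·x - 8·x^3 - 3·x^4)·Dx^3  (order 3).
h: a_k = 0, -1, -7/2, -19/6, -15/8, -1/40, 397/240, 1837/560, 22791/4480, 302453/40320, …
ICs: h(0) = 0, h′(0) = -1, h′′(0) = -7.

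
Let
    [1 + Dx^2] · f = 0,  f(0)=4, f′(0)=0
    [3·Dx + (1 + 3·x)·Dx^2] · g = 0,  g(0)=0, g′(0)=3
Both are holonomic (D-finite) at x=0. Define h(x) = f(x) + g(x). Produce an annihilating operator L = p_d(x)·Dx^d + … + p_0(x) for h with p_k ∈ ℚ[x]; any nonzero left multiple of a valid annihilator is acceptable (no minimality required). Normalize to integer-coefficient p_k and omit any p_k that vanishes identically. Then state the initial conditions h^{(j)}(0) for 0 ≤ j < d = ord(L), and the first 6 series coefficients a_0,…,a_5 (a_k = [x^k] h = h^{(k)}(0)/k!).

L = (165 + 18·x + 27·x^2)·Dx + (19 + 63·x + 27·x^2 + 27·x^3)·Dx^2 + (165 + 18·x + 27·x^2)·Dx^3 + (19 + 63·x + 27·x^2 + 27·x^3)·Dx^4  (order 4).
h: a_k = 4, 3, -13/2, 9, -241/12, 243/5, …
ICs: h(0) = 4, h′(0) = 3, h′′(0) = -13, h′′′(0) = 54.

f: a_k = 4, 0, -2, 0, 1/6, 0, …
g: a_k = 0, 3, -9/2, 9, -81/4, 243/5, …
f+g: L₀ = lclm(L_f,L_g), ord ≤ 2+2.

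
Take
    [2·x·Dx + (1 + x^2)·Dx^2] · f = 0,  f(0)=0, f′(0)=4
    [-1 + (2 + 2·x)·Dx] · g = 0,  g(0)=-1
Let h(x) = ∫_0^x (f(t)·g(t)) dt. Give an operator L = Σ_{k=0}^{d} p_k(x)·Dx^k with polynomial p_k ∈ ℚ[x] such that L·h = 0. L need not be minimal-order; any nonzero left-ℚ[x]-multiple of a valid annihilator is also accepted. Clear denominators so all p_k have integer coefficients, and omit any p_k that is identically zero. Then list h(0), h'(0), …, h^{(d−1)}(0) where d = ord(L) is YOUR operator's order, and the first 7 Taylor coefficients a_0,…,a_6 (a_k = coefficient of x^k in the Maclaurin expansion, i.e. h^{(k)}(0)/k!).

L = (3 - 4·x - x^2)·Dx + (-4 + 4·x + 12·x^2 + 4·x^3)·Dx^2 + (4 + 8·x + 8·x^2 + 8·x^3 + 4·x^4)·Dx^3  (order 3).
h: a_k = 0, 0, -2, -2/3, 11/24, 1/12, -389/2880, …
ICs: h(0) = 0, h′(0) = 0, h′′(0) = -4.

f: a_k = 0, 4, 0, -4/3, 0, 4/5, 0, …
g: a_k = -1, -1/2, 1/8, -1/16, 5/128, -7/256, 21/1024, …
f·g: L₀ = L_f ⊗_s L_g, ord ≤ 2·1.
h=∫₀ˣh₀: take L = L₀·Dx.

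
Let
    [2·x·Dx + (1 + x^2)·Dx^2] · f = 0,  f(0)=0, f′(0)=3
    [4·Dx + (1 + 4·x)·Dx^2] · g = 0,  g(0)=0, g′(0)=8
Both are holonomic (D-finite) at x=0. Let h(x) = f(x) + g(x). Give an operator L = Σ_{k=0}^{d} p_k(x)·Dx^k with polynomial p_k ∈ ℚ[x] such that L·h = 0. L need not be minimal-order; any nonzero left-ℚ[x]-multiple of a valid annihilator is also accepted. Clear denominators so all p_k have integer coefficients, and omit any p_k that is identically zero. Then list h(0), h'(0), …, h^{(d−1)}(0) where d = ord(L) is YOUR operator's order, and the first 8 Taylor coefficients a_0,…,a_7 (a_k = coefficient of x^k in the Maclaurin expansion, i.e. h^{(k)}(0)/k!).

L = (-4 - 48·x + 12·x^2 + 16·x^3)·Dx + (-17 - 8·x - 45·x^2 + 24·x^3 + 32·x^4)·Dx^2 + (-2 - 7·x + 4·x^2 + x^3 + 6·x^4 + 8·x^5)·Dx^3  (order 3).
h: a_k = 0, 11, -16, 125/3, -128, 2051/5, -4096/3, 32765/7, …
ICs: h(0) = 0, h′(0) = 11, h′′(0) = -32.

f: a_k = 0, 3, 0, -1, 0, 3/5, 0, -3/7, …
g: a_k = 0, 8, -16, 128/3, -128, 2048/5, -4096/3, 32768/7, …
f+g: L₀ = lclm(L_f,L_g), ord ≤ 2+2.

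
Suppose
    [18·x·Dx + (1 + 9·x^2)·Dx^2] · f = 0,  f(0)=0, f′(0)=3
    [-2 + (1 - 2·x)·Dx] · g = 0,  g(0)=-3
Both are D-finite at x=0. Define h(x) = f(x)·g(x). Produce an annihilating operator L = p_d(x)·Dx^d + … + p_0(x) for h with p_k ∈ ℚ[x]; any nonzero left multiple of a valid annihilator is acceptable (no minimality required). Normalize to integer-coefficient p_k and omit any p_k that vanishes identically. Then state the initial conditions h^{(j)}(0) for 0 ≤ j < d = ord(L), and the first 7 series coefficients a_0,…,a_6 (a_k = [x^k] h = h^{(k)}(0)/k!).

f: a_k = 0, 3, 0, -9, 0, 243/5, 0, …
g: a_k = -3, -6, -12, -24, -48, -96, -192, …
f·g: L₀ = L_f ⊗_s L_g, ord ≤ 2·1.
L = 36·x + (4 - 18·x + 72·x^2)·Dx + (-1 + 2·x - 9·x^2 + 18·x^3)·Dx^2  (order 2).
h: a_k = 0, -9, -18, -9, -18, -909/5, -1818/5, …
ICs: h(0) = 0, h′(0) = -9.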